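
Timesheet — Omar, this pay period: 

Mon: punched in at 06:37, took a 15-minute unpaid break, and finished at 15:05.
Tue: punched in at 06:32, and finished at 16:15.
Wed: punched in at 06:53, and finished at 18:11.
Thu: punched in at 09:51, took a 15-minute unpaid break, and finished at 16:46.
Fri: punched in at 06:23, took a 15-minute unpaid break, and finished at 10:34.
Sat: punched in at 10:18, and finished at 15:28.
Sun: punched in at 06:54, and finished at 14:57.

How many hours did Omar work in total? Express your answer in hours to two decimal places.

53.05 hours

Mon: 06:37–15:05 = 8 h 28 min; less 15 min break → 8 h 13 min
Tue: 06:32–16:15 = 9 h 43 min
Wed: 06:53–18:11 = 11 h 18 min
Thu: 09:51–16:46 = 6 h 55 min; less 15 min break → 6 h 40 min
Fri: 06:23–10:34 = 4 h 11 min; less 15 min break → 3 h 56 min
Sat: 10:18–15:28 = 5 h 10 min
Sun: 06:54–14:57 = 8 h 3 min
Total: 8 h 13 min + 9 h 43 min + 11 h 18 min + 6 h 40 min + 3 h 56 min + 5 h 10 min + 8 h 3 min = 53 h 3 min.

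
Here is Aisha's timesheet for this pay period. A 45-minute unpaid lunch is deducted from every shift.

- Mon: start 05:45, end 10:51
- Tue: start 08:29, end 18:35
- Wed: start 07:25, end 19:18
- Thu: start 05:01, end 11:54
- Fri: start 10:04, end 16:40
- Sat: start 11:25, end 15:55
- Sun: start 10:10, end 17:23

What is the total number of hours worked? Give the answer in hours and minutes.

Mon: 05:45–10:51 = 5 h 6 min; less 45 min break → 4 h 21 min
Tue: 08:29–18:35 = 10 h 6 min; less 45 min break → 9 h 21 min
Wed: 07:25–19:18 = 11 h 53 min; less 45 min break → 11 h 8 min
Thu: 05:01–11:54 = 6 h 53 min; less 45 min break → 6 h 8 min
Fri: 10:04–16:40 = 6 h 36 min; less 45 min break → 5 h 51 min
Sat: 11:25–15:55 = 4 h 30 min; less 45 min break → 3 h 45 min
Sun: 10:10–17:23 = 7 h 13 min; less 45 min break → 6 h 28 min
Total: 4 h 21 min + 9 h 21 min + 11 h 8 min + 6 h 8 min + 5 h 51 min + 3 h 45 min + 6 h 28 min = 47 h 2 min.

47 h 2 min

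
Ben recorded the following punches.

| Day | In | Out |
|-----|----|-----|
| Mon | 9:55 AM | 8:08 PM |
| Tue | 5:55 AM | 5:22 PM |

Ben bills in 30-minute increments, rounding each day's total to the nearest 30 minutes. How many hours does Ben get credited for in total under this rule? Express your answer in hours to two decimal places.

21.50 hours

Mon: 9:55 AM–8:08 PM = 10 h 13 min → rounds to 10 h 0 min
Tue: 5:55 AM–5:22 PM = 11 h 27 min → rounds to 11 h 30 min
Total credited: 21 h 30 min.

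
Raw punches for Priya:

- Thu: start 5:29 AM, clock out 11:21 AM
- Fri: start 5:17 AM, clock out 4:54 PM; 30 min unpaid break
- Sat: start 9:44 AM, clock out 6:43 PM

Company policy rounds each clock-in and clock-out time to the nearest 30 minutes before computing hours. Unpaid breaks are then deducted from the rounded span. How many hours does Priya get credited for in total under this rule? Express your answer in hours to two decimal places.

Thu: in 5:29 AM→5:30 AM, out 11:21 AM→11:30 AM; 6 h 0 min
Fri: in 5:17 AM→5:30 AM, out 4:54 PM→5:00 PM; 11 h 30 min − 30 min = 11 h 0 min
Sat: in 9:44 AM→9:30 AM, out 6:43 PM→6:30 PM; 9 h 0 min
Total credited: 26 h 0 min.

26.00 hours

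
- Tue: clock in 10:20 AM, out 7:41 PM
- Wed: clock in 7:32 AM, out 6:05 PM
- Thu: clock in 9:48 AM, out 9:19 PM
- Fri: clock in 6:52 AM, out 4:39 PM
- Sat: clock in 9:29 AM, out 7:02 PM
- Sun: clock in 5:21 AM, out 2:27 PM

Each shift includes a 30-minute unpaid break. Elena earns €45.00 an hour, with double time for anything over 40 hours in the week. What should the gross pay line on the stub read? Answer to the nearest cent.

Tue: 10:20 AM–7:41 PM = 9 h 21 min; less 30 min break → 8 h 51 min
Wed: 7:32 AM–6:05 PM = 10 h 33 min; less 30 min break → 10 h 3 min
Thu: 9:48 AM–9:19 PM = 11 h 31 min; less 30 min break → 11 h 1 min
Fri: 6:52 AM–4:39 PM = 9 h 47 min; less 30 min break → 9 h 17 min
Sat: 9:29 AM–7:02 PM = 9 h 33 min; less 30 min break → 9 h 3 min
Sun: 5:21 AM–2:27 PM = 9 h 6 min; less 30 min break → 8 h 36 min
Total worked: 56 h 51 min = 3411 min.
Regular 40 h 0 min = 2400 min at €45.00/h; overtime 16 h 51 min = 1011 min at €90.00/h.
Pay = (2400 × €45.00 + 1011 × €90.00) ÷ 60 = €3316.50.

€3316.50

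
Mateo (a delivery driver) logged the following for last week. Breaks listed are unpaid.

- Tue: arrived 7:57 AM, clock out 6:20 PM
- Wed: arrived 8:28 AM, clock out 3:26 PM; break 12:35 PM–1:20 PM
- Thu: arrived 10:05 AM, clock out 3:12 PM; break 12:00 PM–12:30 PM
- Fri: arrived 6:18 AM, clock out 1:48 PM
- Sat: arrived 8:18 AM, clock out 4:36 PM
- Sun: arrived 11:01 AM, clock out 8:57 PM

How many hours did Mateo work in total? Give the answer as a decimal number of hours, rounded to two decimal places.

46.95 hours

Tue: 7:57 AM–6:20 PM = 10 h 23 min
Wed: 8:28 AM–3:26 PM = 6 h 58 min; less 45 min break → 6 h 13 min
Thu: 10:05 AM–3:12 PM = 5 h 7 min; less 30 min break → 4 h 37 min
Fri: 6:18 AM–1:48 PM = 7 h 30 min
Sat: 8:18 AM–4:36 PM = 8 h 18 min
Sun: 11:01 AM–8:57 PM = 9 h 56 min
Total: 10 h 23 min + 6 h 13 min + 4 h 37 min + 7 h 30 min + 8 h 18 min + 9 h 56 min = 46 h 57 min.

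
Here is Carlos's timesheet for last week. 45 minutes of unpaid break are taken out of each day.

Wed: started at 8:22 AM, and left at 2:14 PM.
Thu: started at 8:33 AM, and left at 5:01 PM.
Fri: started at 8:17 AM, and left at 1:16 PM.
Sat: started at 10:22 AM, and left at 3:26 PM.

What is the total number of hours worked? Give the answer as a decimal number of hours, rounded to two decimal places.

Wed: 8:22 AM–2:14 PM = 5 h 52 min; less 45 min break → 5 h 7 min
Thu: 8:33 AM–5:01 PM = 8 h 28 min; less 45 min break → 7 h 43 min
Fri: 8:17 AM–1:16 PM = 4 h 59 min; less 45 min break → 4 h 14 min
Sat: 10:22 AM–3:26 PM = 5 h 4 min; less 45 min break → 4 h 19 min
Total: 5 h 7 min + 7 h 43 min + 4 h 14 min + 4 h 19 min = 21 h 23 min.

21.38 hours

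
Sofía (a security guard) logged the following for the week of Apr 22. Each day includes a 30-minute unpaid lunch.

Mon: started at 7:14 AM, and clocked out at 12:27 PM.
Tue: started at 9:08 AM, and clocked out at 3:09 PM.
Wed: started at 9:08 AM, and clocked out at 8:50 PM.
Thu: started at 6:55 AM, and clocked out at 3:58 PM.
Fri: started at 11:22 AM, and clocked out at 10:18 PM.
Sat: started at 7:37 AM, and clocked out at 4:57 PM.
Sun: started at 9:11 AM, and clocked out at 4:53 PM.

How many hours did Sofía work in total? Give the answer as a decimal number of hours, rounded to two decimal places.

56.45 hours

Mon: 7:14 AM–12:27 PM = 5 h 13 min; less 30 min break → 4 h 43 min
Tue: 9:08 AM–3:09 PM = 6 h 1 min; less 30 min break → 5 h 31 min
Wed: 9:08 AM–8:50 PM = 11 h 42 min; less 30 min break → 11 h 12 min
Thu: 6:55 AM–3:58 PM = 9 h 3 min; less 30 min break → 8 h 33 min
Fri: 11:22 AM–10:18 PM = 10 h 56 min; less 30 min break → 10 h 26 min
Sat: 7:37 AM–4:57 PM = 9 h 20 min; less 30 min break → 8 h 50 min
Sun: 9:11 AM–4:53 PM = 7 h 42 min; less 30 min break → 7 h 12 min
Total: 4 h 43 min + 5 h 31 min + 11 h 12 min + 8 h 33 min + 10 h 26 min + 8 h 50 min + 7 h 12 min = 56 h 27 min.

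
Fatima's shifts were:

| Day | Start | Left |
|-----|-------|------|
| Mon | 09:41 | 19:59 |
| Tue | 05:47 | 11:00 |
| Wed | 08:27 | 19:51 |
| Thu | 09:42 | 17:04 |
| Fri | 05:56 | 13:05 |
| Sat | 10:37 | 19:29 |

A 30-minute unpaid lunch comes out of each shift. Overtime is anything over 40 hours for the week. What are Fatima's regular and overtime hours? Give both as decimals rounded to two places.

Mon: 09:41–19:59 = 10 h 18 min; less 30 min break → 9 h 48 min
Tue: 05:47–11:00 = 5 h 13 min; less 30 min break → 4 h 43 min
Wed: 08:27–19:51 = 11 h 24 min; less 30 min break → 10 h 54 min
Thu: 09:42–17:04 = 7 h 22 min; less 30 min break → 6 h 52 min
Fri: 05:56–13:05 = 7 h 9 min; less 30 min break → 6 h 39 min
Sat: 10:37–19:29 = 8 h 52 min; less 30 min break → 8 h 22 min
Total worked: 47 h 18 min = 47.30 h.
Threshold 40 h → overtime 7 h 18 min, regular 40 h 0 min.

Regular 40.00 hours, overtime 7.30 hours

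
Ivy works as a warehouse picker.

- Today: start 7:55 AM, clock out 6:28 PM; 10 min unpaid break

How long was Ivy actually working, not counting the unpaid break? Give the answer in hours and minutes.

10 h 23 min

Today: 7:55 AM–6:28 PM = 10 h 33 min; less 10 min break → 10 h 23 min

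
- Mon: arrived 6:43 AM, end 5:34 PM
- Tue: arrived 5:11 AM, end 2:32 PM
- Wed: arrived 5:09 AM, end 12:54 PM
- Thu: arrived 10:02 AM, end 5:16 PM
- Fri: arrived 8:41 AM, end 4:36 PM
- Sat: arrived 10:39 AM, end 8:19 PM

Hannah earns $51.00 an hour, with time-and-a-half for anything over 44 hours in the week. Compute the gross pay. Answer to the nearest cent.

$2914.65

Mon: 6:43 AM–5:34 PM = 10 h 51 min
Tue: 5:11 AM–2:32 PM = 9 h 21 min
Wed: 5:09 AM–12:54 PM = 7 h 45 min
Thu: 10:02 AM–5:16 PM = 7 h 14 min
Fri: 8:41 AM–4:36 PM = 7 h 55 min
Sat: 10:39 AM–8:19 PM = 9 h 40 min
Total worked: 52 h 46 min = 3166 min.
Regular 44 h 0 min = 2640 min at $51.00/h; overtime 8 h 46 min = 526 min at $76.50/h.
Pay = (2640 × $51.00 + 526 × $76.50) ÷ 60 = $2914.65.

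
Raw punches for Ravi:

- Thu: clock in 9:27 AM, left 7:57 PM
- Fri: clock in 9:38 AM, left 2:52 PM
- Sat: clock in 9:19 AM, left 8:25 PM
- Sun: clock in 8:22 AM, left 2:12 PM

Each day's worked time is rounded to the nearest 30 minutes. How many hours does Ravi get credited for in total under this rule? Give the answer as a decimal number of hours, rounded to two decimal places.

32.50 hours

Thu: 9:27 AM–7:57 PM = 10 h 30 min → rounds to 10 h 30 min
Fri: 9:38 AM–2:52 PM = 5 h 14 min → rounds to 5 h 0 min
Sat: 9:19 AM–8:25 PM = 11 h 6 min → rounds to 11 h 0 min
Sun: 8:22 AM–2:12 PM = 5 h 50 min → rounds to 6 h 0 min
Total credited: 32 h 30 min.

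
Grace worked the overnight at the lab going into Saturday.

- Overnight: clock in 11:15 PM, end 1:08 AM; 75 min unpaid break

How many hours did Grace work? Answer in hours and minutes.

Overnight: 11:15 PM → midnight = 0 h 45 min; midnight → 1:08 AM = 1 h 8 min; span 1 h 53 min; less 75 min break → 0 h 38 min

0 h 38 min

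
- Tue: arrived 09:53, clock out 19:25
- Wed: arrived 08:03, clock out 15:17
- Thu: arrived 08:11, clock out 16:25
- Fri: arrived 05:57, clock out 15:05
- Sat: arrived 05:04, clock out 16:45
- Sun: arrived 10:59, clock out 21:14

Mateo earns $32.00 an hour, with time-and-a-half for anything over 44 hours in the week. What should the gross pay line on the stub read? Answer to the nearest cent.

Tue: 09:53–19:25 = 9 h 32 min
Wed: 08:03–15:17 = 7 h 14 min
Thu: 08:11–16:25 = 8 h 14 min
Fri: 05:57–15:05 = 9 h 8 min
Sat: 05:04–16:45 = 11 h 41 min
Sun: 10:59–21:14 = 10 h 15 min
Total worked: 56 h 4 min = 3364 min.
Regular 44 h 0 min = 2640 min at $32.00/h; overtime 12 h 4 min = 724 min at $48.00/h.
Pay = (2640 × $32.00 + 724 × $48.00) ÷ 60 = $1987.20.

$1987.20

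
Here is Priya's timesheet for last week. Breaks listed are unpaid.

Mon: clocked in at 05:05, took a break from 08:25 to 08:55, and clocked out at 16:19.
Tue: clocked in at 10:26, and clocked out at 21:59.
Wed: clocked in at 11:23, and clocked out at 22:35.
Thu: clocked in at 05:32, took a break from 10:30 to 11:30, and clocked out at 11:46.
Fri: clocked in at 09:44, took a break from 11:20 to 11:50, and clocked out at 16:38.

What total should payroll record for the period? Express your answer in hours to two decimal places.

45.12 hours

Mon: 05:05–16:19 = 11 h 14 min; less 30 min break → 10 h 44 min
Tue: 10:26–21:59 = 11 h 33 min
Wed: 11:23–22:35 = 11 h 12 min
Thu: 05:32–11:46 = 6 h 14 min; less 60 min break → 5 h 14 min
Fri: 09:44–16:38 = 6 h 54 min; less 30 min break → 6 h 24 min
Total: 10 h 44 min + 11 h 33 min + 11 h 12 min + 5 h 14 min + 6 h 24 min = 45 h 7 min.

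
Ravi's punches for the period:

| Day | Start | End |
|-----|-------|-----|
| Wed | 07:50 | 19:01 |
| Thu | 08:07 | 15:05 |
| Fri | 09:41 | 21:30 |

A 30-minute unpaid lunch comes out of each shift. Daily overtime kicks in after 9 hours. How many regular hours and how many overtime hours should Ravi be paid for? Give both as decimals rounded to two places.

Wed: 07:50–19:01 = 11 h 11 min; less 30 min break → 10 h 41 min
Thu: 08:07–15:05 = 6 h 58 min; less 30 min break → 6 h 28 min
Fri: 09:41–21:30 = 11 h 49 min; less 30 min break → 11 h 19 min
Wed reg 9 h 0 min / OT 1 h 41 min; Thu reg 6 h 28 min / OT 0 h 0 min; Fri reg 9 h 0 min / OT 2 h 19 min.
Totals: regular 24 h 28 min, overtime 4 h 0 min.

Regular 24.47 hours, overtime 4.00 hours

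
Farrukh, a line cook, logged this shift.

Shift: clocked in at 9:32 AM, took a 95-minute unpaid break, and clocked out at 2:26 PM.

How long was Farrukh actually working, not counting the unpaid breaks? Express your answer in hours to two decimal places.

Shift: 9:32 AM–2:26 PM = 4 h 54 min; less 95 min break → 3 h 19 min

3.32 hours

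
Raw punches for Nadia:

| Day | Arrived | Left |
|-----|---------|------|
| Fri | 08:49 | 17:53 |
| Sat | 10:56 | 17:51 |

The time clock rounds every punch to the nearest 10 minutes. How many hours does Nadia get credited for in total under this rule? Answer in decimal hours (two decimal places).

Fri: in 08:49→08:50, out 17:53→17:50; 9 h 0 min
Sat: in 10:56→11:00, out 17:51→17:50; 6 h 50 min
Total credited: 15 h 50 min.

15.83 hours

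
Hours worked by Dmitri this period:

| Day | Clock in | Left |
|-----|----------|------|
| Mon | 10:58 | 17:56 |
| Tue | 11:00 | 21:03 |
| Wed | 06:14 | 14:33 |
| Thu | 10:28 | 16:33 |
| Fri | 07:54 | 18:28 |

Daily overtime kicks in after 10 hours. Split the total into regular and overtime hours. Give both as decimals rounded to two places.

Mon: 10:58–17:56 = 6 h 58 min
Tue: 11:00–21:03 = 10 h 3 min
Wed: 06:14–14:33 = 8 h 19 min
Thu: 10:28–16:33 = 6 h 5 min
Fri: 07:54–18:28 = 10 h 34 min
Mon reg 6 h 58 min / OT 0 h 0 min; Tue reg 10 h 0 min / OT 0 h 3 min; Wed reg 8 h 19 min / OT 0 h 0 min; Thu reg 6 h 5 min / OT 0 h 0 min; Fri reg 10 h 0 min / OT 0 h 34 min.
Totals: regular 41 h 22 min, overtime 0 h 37 min.

Regular 41.37 hours, overtime 0.62 hours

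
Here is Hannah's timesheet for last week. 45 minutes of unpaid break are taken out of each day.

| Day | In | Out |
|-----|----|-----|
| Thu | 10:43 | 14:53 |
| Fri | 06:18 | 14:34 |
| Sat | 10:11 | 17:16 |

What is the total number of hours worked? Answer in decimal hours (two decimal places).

17.27 hours

Thu: 10:43–14:53 = 4 h 10 min; less 45 min break → 3 h 25 min
Fri: 06:18–14:34 = 8 h 16 min; less 45 min break → 7 h 31 min
Sat: 10:11–17:16 = 7 h 5 min; less 45 min break → 6 h 20 min
Total: 3 h 25 min + 7 h 31 min + 6 h 20 min = 17 h 16 min.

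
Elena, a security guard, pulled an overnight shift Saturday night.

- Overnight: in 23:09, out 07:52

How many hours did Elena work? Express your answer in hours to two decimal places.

8.72 hours

Overnight: 23:09 → midnight = 0 h 51 min; midnight → 07:52 = 7 h 52 min; span 8 h 43 min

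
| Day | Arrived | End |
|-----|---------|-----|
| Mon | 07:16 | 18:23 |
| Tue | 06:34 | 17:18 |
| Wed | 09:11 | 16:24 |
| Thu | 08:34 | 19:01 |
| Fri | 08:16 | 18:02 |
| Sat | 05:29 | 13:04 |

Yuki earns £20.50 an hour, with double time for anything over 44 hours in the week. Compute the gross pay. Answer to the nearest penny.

£1429.53

Mon: 07:16–18:23 = 11 h 7 min
Tue: 06:34–17:18 = 10 h 44 min
Wed: 09:11–16:24 = 7 h 13 min
Thu: 08:34–19:01 = 10 h 27 min
Fri: 08:16–18:02 = 9 h 46 min
Sat: 05:29–13:04 = 7 h 35 min
Total worked: 56 h 52 min = 3412 min.
Regular 44 h 0 min = 2640 min at £20.50/h; overtime 12 h 52 min = 772 min at £41.00/h.
Pay = (2640 × £20.50 + 772 × £41.00) ÷ 60 = £1429.53.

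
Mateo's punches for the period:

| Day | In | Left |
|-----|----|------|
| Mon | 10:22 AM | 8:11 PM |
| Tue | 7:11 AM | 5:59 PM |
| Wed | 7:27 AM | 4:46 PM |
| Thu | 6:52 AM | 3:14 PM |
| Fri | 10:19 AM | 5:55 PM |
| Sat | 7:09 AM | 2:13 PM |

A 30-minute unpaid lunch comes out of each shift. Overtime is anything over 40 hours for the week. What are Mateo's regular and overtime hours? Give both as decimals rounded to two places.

Regular 40.00 hours, overtime 9.97 hours

Mon: 10:22 AM–8:11 PM = 9 h 49 min; less 30 min break → 9 h 19 min
Tue: 7:11 AM–5:59 PM = 10 h 48 min; less 30 min break → 10 h 18 min
Wed: 7:27 AM–4:46 PM = 9 h 19 min; less 30 min break → 8 h 49 min
Thu: 6:52 AM–3:14 PM = 8 h 22 min; less 30 min break → 7 h 52 min
Fri: 10:19 AM–5:55 PM = 7 h 36 min; less 30 min break → 7 h 6 min
Sat: 7:09 AM–2:13 PM = 7 h 4 min; less 30 min break → 6 h 34 min
Total worked: 49 h 58 min = 49.97 h.
Threshold 40 h → overtime 9 h 58 min, regular 40 h 0 min.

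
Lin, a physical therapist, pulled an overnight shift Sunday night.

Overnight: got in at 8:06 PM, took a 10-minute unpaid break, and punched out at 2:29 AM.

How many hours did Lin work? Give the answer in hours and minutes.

Overnight: 8:06 PM → midnight = 3 h 54 min; midnight → 2:29 AM = 2 h 29 min; span 6 h 23 min; less 10 min break → 6 h 13 min

6 h 13 min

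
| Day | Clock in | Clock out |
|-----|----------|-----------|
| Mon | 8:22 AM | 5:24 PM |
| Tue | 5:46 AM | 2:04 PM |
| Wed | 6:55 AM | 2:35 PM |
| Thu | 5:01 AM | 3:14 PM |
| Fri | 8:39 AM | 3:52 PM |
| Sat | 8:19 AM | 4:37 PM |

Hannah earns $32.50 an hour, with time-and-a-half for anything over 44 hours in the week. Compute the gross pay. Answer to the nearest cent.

$1758.25

Mon: 8:22 AM–5:24 PM = 9 h 2 min
Tue: 5:46 AM–2:04 PM = 8 h 18 min
Wed: 6:55 AM–2:35 PM = 7 h 40 min
Thu: 5:01 AM–3:14 PM = 10 h 13 min
Fri: 8:39 AM–3:52 PM = 7 h 13 min
Sat: 8:19 AM–4:37 PM = 8 h 18 min
Total worked: 50 h 44 min = 3044 min.
Regular 44 h 0 min = 2640 min at $32.50/h; overtime 6 h 44 min = 404 min at $48.75/h.
Pay = (2640 × $32.50 + 404 × $48.75) ÷ 60 = $1758.25.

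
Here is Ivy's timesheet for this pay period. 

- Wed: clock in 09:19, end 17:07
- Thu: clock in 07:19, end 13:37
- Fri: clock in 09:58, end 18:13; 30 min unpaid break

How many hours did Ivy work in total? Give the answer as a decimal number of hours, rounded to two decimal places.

Wed: 09:19–17:07 = 7 h 48 min
Thu: 07:19–13:37 = 6 h 18 min
Fri: 09:58–18:13 = 8 h 15 min; less 30 min break → 7 h 45 min
Total: 7 h 48 min + 6 h 18 min + 7 h 45 min = 21 h 51 min.

21.85 hours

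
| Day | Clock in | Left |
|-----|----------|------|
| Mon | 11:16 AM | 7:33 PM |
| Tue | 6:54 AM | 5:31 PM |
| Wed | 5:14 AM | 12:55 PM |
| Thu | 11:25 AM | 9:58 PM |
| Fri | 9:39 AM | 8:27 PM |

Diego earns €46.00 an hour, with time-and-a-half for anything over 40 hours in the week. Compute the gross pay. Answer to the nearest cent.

€2387.40

Mon: 11:16 AM–7:33 PM = 8 h 17 min
Tue: 6:54 AM–5:31 PM = 10 h 37 min
Wed: 5:14 AM–12:55 PM = 7 h 41 min
Thu: 11:25 AM–9:58 PM = 10 h 33 min
Fri: 9:39 AM–8:27 PM = 10 h 48 min
Total worked: 47 h 56 min = 2876 min.
Regular 40 h 0 min = 2400 min at €46.00/h; overtime 7 h 56 min = 476 min at €69.00/h.
Pay = (2400 × €46.00 + 476 × €69.00) ÷ 60 = €2387.40.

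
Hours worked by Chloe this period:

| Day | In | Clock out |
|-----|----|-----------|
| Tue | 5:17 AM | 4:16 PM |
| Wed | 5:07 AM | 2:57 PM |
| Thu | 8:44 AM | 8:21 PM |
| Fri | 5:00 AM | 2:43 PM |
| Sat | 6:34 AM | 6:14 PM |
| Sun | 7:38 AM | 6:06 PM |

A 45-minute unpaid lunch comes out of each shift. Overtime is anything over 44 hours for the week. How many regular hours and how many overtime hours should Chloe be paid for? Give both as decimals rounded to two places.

Regular 44.00 hours, overtime 15.78 hours

Tue: 5:17 AM–4:16 PM = 10 h 59 min; less 45 min break → 10 h 14 min
Wed: 5:07 AM–2:57 PM = 9 h 50 min; less 45 min break → 9 h 5 min
Thu: 8:44 AM–8:21 PM = 11 h 37 min; less 45 min break → 10 h 52 min
Fri: 5:00 AM–2:43 PM = 9 h 43 min; less 45 min break → 8 h 58 min
Sat: 6:34 AM–6:14 PM = 11 h 40 min; less 45 min break → 10 h 55 min
Sun: 7:38 AM–6:06 PM = 10 h 28 min; less 45 min break → 9 h 43 min
Total worked: 59 h 47 min = 59.78 h.
Threshold 44 h → overtime 15 h 47 min, regular 44 h 0 min.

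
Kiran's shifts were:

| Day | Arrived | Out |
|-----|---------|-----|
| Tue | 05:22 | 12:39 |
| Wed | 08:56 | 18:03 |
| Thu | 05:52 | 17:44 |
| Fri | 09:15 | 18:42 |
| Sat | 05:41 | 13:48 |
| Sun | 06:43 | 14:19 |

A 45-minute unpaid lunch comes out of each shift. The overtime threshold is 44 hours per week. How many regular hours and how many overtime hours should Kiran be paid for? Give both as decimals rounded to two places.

Tue: 05:22–12:39 = 7 h 17 min; less 45 min break → 6 h 32 min
Wed: 08:56–18:03 = 9 h 7 min; less 45 min break → 8 h 22 min
Thu: 05:52–17:44 = 11 h 52 min; less 45 min break → 11 h 7 min
Fri: 09:15–18:42 = 9 h 27 min; less 45 min break → 8 h 42 min
Sat: 05:41–13:48 = 8 h 7 min; less 45 min break → 7 h 22 min
Sun: 06:43–14:19 = 7 h 36 min; less 45 min break → 6 h 51 min
Total worked: 48 h 56 min = 48.93 h.
Threshold 44 h → overtime 4 h 56 min, regular 44 h 0 min.

Regular 44.00 hours, overtime 4.93 hours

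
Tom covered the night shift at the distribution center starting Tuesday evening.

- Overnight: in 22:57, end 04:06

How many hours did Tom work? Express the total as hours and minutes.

Overnight: 22:57 → midnight = 1 h 3 min; midnight → 04:06 = 4 h 6 min; span 5 h 9 min

5 h 9 min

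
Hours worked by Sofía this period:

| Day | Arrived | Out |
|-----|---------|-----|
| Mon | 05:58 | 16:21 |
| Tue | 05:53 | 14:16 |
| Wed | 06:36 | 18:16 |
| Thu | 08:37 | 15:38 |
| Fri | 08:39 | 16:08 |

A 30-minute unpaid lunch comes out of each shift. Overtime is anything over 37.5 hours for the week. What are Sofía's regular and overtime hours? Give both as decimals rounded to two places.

Regular 37.50 hours, overtime 4.93 hours

Mon: 05:58–16:21 = 10 h 23 min; less 30 min break → 9 h 53 min
Tue: 05:53–14:16 = 8 h 23 min; less 30 min break → 7 h 53 min
Wed: 06:36–18:16 = 11 h 40 min; less 30 min break → 11 h 10 min
Thu: 08:37–15:38 = 7 h 1 min; less 30 min break → 6 h 31 min
Fri: 08:39–16:08 = 7 h 29 min; less 30 min break → 6 h 59 min
Total worked: 42 h 26 min = 42.43 h.
Threshold 37.5 h → overtime 4 h 56 min, regular 37 h 30 min.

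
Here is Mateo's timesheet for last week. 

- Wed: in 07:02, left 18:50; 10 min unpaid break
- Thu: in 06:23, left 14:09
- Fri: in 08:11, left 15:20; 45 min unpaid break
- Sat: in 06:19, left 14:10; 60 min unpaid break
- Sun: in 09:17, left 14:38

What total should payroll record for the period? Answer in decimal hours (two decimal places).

Wed: 07:02–18:50 = 11 h 48 min; less 10 min break → 11 h 38 min
Thu: 06:23–14:09 = 7 h 46 min
Fri: 08:11–15:20 = 7 h 9 min; less 45 min break → 6 h 24 min
Sat: 06:19–14:10 = 7 h 51 min; less 60 min break → 6 h 51 min
Sun: 09:17–14:38 = 5 h 21 min
Total: 11 h 38 min + 7 h 46 min + 6 h 24 min + 6 h 51 min + 5 h 21 min = 38 h 0 min.

38.00 hours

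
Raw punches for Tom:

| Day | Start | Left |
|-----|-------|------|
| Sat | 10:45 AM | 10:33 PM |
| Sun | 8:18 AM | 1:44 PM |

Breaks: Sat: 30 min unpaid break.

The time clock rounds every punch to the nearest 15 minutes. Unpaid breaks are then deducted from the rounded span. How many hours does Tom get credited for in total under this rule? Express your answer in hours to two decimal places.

Sat: in 10:45 AM→10:45 AM, out 10:33 PM→10:30 PM; 11 h 45 min − 30 min = 11 h 15 min
Sun: in 8:18 AM→8:15 AM, out 1:44 PM→1:45 PM; 5 h 30 min
Total credited: 16 h 45 min.

16.75 hours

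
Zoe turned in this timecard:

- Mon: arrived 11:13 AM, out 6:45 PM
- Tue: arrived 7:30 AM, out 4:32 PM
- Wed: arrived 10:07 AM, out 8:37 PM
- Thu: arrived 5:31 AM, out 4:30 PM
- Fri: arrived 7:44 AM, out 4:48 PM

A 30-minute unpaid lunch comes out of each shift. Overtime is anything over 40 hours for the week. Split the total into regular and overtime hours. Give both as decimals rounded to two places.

Regular 40.00 hours, overtime 4.62 hours

Mon: 11:13 AM–6:45 PM = 7 h 32 min; less 30 min break → 7 h 2 min
Tue: 7:30 AM–4:32 PM = 9 h 2 min; less 30 min break → 8 h 32 min
Wed: 10:07 AM–8:37 PM = 10 h 30 min; less 30 min break → 10 h 0 min
Thu: 5:31 AM–4:30 PM = 10 h 59 min; less 30 min break → 10 h 29 min
Fri: 7:44 AM–4:48 PM = 9 h 4 min; less 30 min break → 8 h 34 min
Total worked: 44 h 37 min = 44.62 h.
Threshold 40 h → overtime 4 h 37 min, regular 40 h 0 min.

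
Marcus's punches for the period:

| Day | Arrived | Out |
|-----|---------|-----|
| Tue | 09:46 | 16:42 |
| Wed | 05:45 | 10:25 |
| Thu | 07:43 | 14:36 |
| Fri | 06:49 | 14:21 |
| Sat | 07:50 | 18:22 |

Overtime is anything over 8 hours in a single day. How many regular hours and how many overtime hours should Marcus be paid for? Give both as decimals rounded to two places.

Regular 34.02 hours, overtime 2.53 hours

Tue: 09:46–16:42 = 6 h 56 min
Wed: 05:45–10:25 = 4 h 40 min
Thu: 07:43–14:36 = 6 h 53 min
Fri: 06:49–14:21 = 7 h 32 min
Sat: 07:50–18:22 = 10 h 32 min
Tue reg 6 h 56 min / OT 0 h 0 min; Wed reg 4 h 40 min / OT 0 h 0 min; Thu reg 6 h 53 min / OT 0 h 0 min; Fri reg 7 h 32 min / OT 0 h 0 min; Sat reg 8 h 0 min / OT 2 h 32 min.
Totals: regular 34 h 1 min, overtime 2 h 32 min.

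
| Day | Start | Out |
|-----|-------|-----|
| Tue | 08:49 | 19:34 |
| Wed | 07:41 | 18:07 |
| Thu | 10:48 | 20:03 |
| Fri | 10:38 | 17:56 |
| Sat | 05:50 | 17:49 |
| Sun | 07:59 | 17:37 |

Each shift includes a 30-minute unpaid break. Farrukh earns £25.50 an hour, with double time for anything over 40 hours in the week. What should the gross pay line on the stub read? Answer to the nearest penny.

£1853.85

Tue: 08:49–19:34 = 10 h 45 min; less 30 min break → 10 h 15 min
Wed: 07:41–18:07 = 10 h 26 min; less 30 min break → 9 h 56 min
Thu: 10:48–20:03 = 9 h 15 min; less 30 min break → 8 h 45 min
Fri: 10:38–17:56 = 7 h 18 min; less 30 min break → 6 h 48 min
Sat: 05:50–17:49 = 11 h 59 min; less 30 min break → 11 h 29 min
Sun: 07:59–17:37 = 9 h 38 min; less 30 min break → 9 h 8 min
Total worked: 56 h 21 min = 3381 min.
Regular 40 h 0 min = 2400 min at £25.50/h; overtime 16 h 21 min = 981 min at £51.00/h.
Pay = (2400 × £25.50 + 981 × £51.00) ÷ 60 = £1853.85.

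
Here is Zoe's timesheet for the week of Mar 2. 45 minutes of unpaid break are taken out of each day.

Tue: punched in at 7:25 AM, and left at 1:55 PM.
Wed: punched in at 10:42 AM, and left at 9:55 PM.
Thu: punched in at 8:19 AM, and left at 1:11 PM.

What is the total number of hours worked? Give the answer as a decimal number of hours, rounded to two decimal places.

20.33 hours

Tue: 7:25 AM–1:55 PM = 6 h 30 min; less 45 min break → 5 h 45 min
Wed: 10:42 AM–9:55 PM = 11 h 13 min; less 45 min break → 10 h 28 min
Thu: 8:19 AM–1:11 PM = 4 h 52 min; less 45 min break → 4 h 7 min
Total: 5 h 45 min + 10 h 28 min + 4 h 7 min = 20 h 20 min.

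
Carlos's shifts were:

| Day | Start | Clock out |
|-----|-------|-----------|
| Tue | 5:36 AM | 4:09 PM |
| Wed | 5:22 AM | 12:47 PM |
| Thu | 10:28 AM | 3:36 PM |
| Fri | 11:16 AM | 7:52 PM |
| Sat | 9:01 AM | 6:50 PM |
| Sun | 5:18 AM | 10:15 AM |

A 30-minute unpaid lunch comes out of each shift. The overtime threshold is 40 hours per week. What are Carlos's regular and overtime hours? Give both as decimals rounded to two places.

Regular 40.00 hours, overtime 3.47 hours

Tue: 5:36 AM–4:09 PM = 10 h 33 min; less 30 min break → 10 h 3 min
Wed: 5:22 AM–12:47 PM = 7 h 25 min; less 30 min break → 6 h 55 min
Thu: 10:28 AM–3:36 PM = 5 h 8 min; less 30 min break → 4 h 38 min
Fri: 11:16 AM–7:52 PM = 8 h 36 min; less 30 min break → 8 h 6 min
Sat: 9:01 AM–6:50 PM = 9 h 49 min; less 30 min break → 9 h 19 min
Sun: 5:18 AM–10:15 AM = 4 h 57 min; less 30 min break → 4 h 27 min
Total worked: 43 h 28 min = 43.47 h.
Threshold 40 h → overtime 3 h 28 min, regular 40 h 0 min.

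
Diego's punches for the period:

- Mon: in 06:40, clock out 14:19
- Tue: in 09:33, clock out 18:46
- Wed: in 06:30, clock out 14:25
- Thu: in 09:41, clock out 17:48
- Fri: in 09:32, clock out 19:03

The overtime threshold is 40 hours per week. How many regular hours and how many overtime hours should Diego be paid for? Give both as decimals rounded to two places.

Mon: 06:40–14:19 = 7 h 39 min
Tue: 09:33–18:46 = 9 h 13 min
Wed: 06:30–14:25 = 7 h 55 min
Thu: 09:41–17:48 = 8 h 7 min
Fri: 09:32–19:03 = 9 h 31 min
Total worked: 42 h 25 min = 42.42 h.
Threshold 40 h → overtime 2 h 25 min, regular 40 h 0 min.

Regular 40.00 hours, overtime 2.42 hours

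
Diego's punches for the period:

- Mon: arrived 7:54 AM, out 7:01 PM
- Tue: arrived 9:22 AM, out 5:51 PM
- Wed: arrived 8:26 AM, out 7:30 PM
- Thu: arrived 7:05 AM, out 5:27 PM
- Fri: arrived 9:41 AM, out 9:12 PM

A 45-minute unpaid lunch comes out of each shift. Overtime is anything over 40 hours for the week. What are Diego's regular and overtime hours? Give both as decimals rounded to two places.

Regular 40.00 hours, overtime 8.80 hours

Mon: 7:54 AM–7:01 PM = 11 h 7 min; less 45 min break → 10 h 22 min
Tue: 9:22 AM–5:51 PM = 8 h 29 min; less 45 min break → 7 h 44 min
Wed: 8:26 AM–7:30 PM = 11 h 4 min; less 45 min break → 10 h 19 min
Thu: 7:05 AM–5:27 PM = 10 h 22 min; less 45 min break → 9 h 37 min
Fri: 9:41 AM–9:12 PM = 11 h 31 min; less 45 min break → 10 h 46 min
Total worked: 48 h 48 min = 48.80 h.
Threshold 40 h → overtime 8 h 48 min, regular 40 h 0 min.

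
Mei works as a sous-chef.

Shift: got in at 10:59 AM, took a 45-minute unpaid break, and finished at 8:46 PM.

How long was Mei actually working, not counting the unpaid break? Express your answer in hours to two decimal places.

Shift: 10:59 AM–8:46 PM = 9 h 47 min; less 45 min break → 9 h 2 min

9.03 hours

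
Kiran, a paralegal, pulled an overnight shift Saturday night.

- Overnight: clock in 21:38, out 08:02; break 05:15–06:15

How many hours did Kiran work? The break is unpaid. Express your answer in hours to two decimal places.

9.40 hours

Overnight: 21:38 → midnight = 2 h 22 min; midnight → 08:02 = 8 h 2 min; span 10 h 24 min; less 60 min break → 9 h 24 min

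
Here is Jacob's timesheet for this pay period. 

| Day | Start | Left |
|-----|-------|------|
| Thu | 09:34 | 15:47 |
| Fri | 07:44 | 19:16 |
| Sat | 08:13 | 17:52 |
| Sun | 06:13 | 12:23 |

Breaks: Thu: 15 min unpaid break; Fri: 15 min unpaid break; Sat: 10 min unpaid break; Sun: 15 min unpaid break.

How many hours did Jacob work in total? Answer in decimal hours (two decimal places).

Thu: 09:34–15:47 = 6 h 13 min; less 15 min break → 5 h 58 min
Fri: 07:44–19:16 = 11 h 32 min; less 15 min break → 11 h 17 min
Sat: 08:13–17:52 = 9 h 39 min; less 10 min break → 9 h 29 min
Sun: 06:13–12:23 = 6 h 10 min; less 15 min break → 5 h 55 min
Total: 5 h 58 min + 11 h 17 min + 9 h 29 min + 5 h 55 min = 32 h 39 min.

32.65 hours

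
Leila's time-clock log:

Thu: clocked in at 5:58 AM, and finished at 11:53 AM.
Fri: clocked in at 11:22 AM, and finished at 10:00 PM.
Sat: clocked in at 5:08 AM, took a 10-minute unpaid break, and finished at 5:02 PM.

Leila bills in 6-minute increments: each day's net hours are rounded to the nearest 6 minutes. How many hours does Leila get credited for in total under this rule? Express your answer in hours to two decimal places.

Thu: 5:58 AM–11:53 AM = 5 h 55 min → rounds to 5 h 54 min
Fri: 11:22 AM–10:00 PM = 10 h 38 min → rounds to 10 h 36 min
Sat: 5:08 AM–5:02 PM = 11 h 54 min − 10 min = 11 h 44 min → rounds to 11 h 42 min
Total credited: 28 h 12 min.

28.20 hours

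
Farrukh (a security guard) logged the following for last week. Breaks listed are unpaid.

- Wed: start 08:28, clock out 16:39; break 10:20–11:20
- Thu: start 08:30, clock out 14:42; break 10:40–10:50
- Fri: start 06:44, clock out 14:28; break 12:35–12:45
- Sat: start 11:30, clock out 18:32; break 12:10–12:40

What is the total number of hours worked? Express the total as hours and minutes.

27 h 19 min

Wed: 08:28–16:39 = 8 h 11 min; less 60 min break → 7 h 11 min
Thu: 08:30–14:42 = 6 h 12 min; less 10 min break → 6 h 2 min
Fri: 06:44–14:28 = 7 h 44 min; less 10 min break → 7 h 34 min
Sat: 11:30–18:32 = 7 h 2 min; less 30 min break → 6 h 32 min
Total: 7 h 11 min + 6 h 2 min + 7 h 34 min + 6 h 32 min = 27 h 19 min.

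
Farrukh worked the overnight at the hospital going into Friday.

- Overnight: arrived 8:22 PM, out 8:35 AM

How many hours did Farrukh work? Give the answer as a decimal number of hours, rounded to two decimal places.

12.22 hours

Overnight: 8:22 PM → midnight = 3 h 38 min; midnight → 8:35 AM = 8 h 35 min; span 12 h 13 min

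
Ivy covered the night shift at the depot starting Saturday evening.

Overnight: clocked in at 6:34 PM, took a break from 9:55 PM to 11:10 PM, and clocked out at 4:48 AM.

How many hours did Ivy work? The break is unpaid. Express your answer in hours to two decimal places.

Overnight: 6:34 PM → midnight = 5 h 26 min; midnight → 4:48 AM = 4 h 48 min; span 10 h 14 min; less 75 min break → 8 h 59 min

8.98 hours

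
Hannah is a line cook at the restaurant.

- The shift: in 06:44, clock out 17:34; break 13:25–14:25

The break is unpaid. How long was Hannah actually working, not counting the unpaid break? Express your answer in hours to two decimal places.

The shift: 06:44–17:34 = 10 h 50 min; less 60 min break → 9 h 50 min

9.83 hours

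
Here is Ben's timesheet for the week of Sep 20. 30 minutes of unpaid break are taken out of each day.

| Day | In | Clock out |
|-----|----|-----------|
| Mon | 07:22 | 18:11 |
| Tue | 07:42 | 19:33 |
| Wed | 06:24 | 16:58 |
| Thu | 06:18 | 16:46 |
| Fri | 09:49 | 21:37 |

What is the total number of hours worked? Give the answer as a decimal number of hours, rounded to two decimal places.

53.00 hours

Mon: 07:22–18:11 = 10 h 49 min; less 30 min break → 10 h 19 min
Tue: 07:42–19:33 = 11 h 51 min; less 30 min break → 11 h 21 min
Wed: 06:24–16:58 = 10 h 34 min; less 30 min break → 10 h 4 min
Thu: 06:18–16:46 = 10 h 28 min; less 30 min break → 9 h 58 min
Fri: 09:49–21:37 = 11 h 48 min; less 30 min break → 11 h 18 min
Total: 10 h 19 min + 11 h 21 min + 10 h 4 min + 9 h 58 min + 11 h 18 min = 53 h 0 min.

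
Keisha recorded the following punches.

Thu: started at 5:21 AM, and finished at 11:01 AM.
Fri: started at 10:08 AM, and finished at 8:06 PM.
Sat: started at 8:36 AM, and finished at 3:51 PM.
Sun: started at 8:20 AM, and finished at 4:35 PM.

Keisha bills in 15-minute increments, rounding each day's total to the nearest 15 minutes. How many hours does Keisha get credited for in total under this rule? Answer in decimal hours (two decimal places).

Thu: 5:21 AM–11:01 AM = 5 h 40 min → rounds to 5 h 45 min
Fri: 10:08 AM–8:06 PM = 9 h 58 min → rounds to 10 h 0 min
Sat: 8:36 AM–3:51 PM = 7 h 15 min → rounds to 7 h 15 min
Sun: 8:20 AM–4:35 PM = 8 h 15 min → rounds to 8 h 15 min
Total credited: 31 h 15 min.

31.25 hours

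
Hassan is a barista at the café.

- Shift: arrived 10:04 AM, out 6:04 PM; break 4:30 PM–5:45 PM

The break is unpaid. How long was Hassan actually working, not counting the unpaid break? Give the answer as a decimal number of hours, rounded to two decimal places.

Shift: 10:04 AM–6:04 PM = 8 h 0 min; less 75 min break → 6 h 45 min

6.75 hours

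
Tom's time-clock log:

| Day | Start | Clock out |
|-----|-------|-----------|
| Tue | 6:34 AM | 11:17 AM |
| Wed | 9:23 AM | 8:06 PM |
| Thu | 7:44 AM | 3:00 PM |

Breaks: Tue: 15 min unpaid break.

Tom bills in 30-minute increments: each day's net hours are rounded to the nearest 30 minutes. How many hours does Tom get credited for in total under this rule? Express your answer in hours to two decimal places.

Tue: 6:34 AM–11:17 AM = 4 h 43 min − 15 min = 4 h 28 min → rounds to 4 h 30 min
Wed: 9:23 AM–8:06 PM = 10 h 43 min → rounds to 10 h 30 min
Thu: 7:44 AM–3:00 PM = 7 h 16 min → rounds to 7 h 30 min
Total credited: 22 h 30 min.

22.50 hours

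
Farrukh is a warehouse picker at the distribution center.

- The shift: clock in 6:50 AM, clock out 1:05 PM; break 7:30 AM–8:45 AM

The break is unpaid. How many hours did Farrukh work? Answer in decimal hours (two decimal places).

The shift: 6:50 AM–1:05 PM = 6 h 15 min; less 75 min break → 5 h 0 min

5.00 hours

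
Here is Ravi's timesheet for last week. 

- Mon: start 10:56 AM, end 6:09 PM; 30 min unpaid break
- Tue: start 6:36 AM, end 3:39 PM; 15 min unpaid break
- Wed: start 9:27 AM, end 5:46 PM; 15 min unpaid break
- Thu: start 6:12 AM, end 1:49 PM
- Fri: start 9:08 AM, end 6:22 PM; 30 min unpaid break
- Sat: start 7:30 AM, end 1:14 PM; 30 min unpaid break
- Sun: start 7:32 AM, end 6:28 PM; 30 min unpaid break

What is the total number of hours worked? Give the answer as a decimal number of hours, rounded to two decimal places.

Mon: 10:56 AM–6:09 PM = 7 h 13 min; less 30 min break → 6 h 43 min
Tue: 6:36 AM–3:39 PM = 9 h 3 min; less 15 min break → 8 h 48 min
Wed: 9:27 AM–5:46 PM = 8 h 19 min; less 15 min break → 8 h 4 min
Thu: 6:12 AM–1:49 PM = 7 h 37 min
Fri: 9:08 AM–6:22 PM = 9 h 14 min; less 30 min break → 8 h 44 min
Sat: 7:30 AM–1:14 PM = 5 h 44 min; less 30 min break → 5 h 14 min
Sun: 7:32 AM–6:28 PM = 10 h 56 min; less 30 min break → 10 h 26 min
Total: 6 h 43 min + 8 h 48 min + 8 h 4 min + 7 h 37 min + 8 h 44 min + 5 h 14 min + 10 h 26 min = 55 h 36 min.

55.60 hours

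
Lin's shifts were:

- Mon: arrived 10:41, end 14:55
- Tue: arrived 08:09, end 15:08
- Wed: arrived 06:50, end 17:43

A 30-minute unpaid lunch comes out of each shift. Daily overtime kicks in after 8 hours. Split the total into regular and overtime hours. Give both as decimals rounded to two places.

Mon: 10:41–14:55 = 4 h 14 min; less 30 min break → 3 h 44 min
Tue: 08:09–15:08 = 6 h 59 min; less 30 min break → 6 h 29 min
Wed: 06:50–17:43 = 10 h 53 min; less 30 min break → 10 h 23 min
Mon reg 3 h 44 min / OT 0 h 0 min; Tue reg 6 h 29 min / OT 0 h 0 min; Wed reg 8 h 0 min / OT 2 h 23 min.
Totals: regular 18 h 13 min, overtime 2 h 23 min.

Regular 18.22 hours, overtime 2.38 hours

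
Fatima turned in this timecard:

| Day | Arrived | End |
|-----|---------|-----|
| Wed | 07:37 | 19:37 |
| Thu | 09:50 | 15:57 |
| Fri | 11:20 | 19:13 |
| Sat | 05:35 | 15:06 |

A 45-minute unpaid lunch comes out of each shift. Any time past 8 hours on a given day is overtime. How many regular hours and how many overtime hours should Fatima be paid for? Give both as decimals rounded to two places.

Regular 28.50 hours, overtime 4.02 hours

Wed: 07:37–19:37 = 12 h 0 min; less 45 min break → 11 h 15 min
Thu: 09:50–15:57 = 6 h 7 min; less 45 min break → 5 h 22 min
Fri: 11:20–19:13 = 7 h 53 min; less 45 min break → 7 h 8 min
Sat: 05:35–15:06 = 9 h 31 min; less 45 min break → 8 h 46 min
Wed reg 8 h 0 min / OT 3 h 15 min; Thu reg 5 h 22 min / OT 0 h 0 min; Fri reg 7 h 8 min / OT 0 h 0 min; Sat reg 8 h 0 min / OT 0 h 46 min.
Totals: regular 28 h 30 min, overtime 4 h 1 min.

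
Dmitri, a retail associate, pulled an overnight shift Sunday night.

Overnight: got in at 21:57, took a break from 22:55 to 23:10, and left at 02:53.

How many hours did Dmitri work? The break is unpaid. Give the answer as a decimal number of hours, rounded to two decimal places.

4.68 hours

Overnight: 21:57 → midnight = 2 h 3 min; midnight → 02:53 = 2 h 53 min; span 4 h 56 min; less 15 min break → 4 h 41 min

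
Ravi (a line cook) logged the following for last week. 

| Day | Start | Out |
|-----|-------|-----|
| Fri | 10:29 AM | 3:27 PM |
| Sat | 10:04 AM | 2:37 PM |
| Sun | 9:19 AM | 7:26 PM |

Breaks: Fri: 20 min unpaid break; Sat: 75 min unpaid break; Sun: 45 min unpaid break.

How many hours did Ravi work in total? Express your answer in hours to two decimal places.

Fri: 10:29 AM–3:27 PM = 4 h 58 min; less 20 min break → 4 h 38 min
Sat: 10:04 AM–2:37 PM = 4 h 33 min; less 75 min break → 3 h 18 min
Sun: 9:19 AM–7:26 PM = 10 h 7 min; less 45 min break → 9 h 22 min
Total: 4 h 38 min + 3 h 18 min + 9 h 22 min = 17 h 18 min.

17.30 hours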